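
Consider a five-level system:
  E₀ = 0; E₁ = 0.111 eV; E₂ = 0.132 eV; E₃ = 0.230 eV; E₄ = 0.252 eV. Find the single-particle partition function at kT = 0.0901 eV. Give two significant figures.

Z = 1.7

Eᵢ/kT = 0, 1.232, 1.465, 2.553, 2.797.
Z = Σ e^(−Eᵢ/kT) = e^(−0) + e^(−1.232) + e^(−1.465) + e^(−2.553) + e^(−2.797) = 1.000 + 0.2917 + 0.2311 + 0.07785 + 0.06099 = 1.662.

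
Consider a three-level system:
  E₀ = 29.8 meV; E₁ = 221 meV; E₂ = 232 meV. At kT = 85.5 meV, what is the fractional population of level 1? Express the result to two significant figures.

Eᵢ/kT = 0.3485, 2.585, 2.713.
Z = Σ e^(−Eᵢ/kT) = e^(−0.3485) + e^(−2.585) + e^(−2.713) = 0.7057 + 0.07540 + 0.06634 = 0.8474.
P₁ = e^(−E₁/kT) / Z = 0.07540/0.8474 = 0.089.

0.089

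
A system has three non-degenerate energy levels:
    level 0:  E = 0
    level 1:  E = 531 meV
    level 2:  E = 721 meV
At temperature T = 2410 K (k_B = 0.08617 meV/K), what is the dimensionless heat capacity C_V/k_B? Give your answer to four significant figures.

k_BT = 0.08617 × 2410 K = 207.670 meV.
Eᵢ/kT = 0, 2.55694, 3.47185.
Z = Σ e^(−Eᵢ/kT) = e^(−0) + e^(−2.55694) + e^(−3.47185) = 1.00000 + 0.0775417 + 0.0310595 = 1.10860.
⟨E⟩ = 57.3413 meV, ⟨E²⟩ = 34286.3 meV².
C_V/k_B = (⟨E²⟩ − ⟨E⟩²)/(kT)² = (34286.3 − 3288.02)/43126.8 = 0.7188.

0.7188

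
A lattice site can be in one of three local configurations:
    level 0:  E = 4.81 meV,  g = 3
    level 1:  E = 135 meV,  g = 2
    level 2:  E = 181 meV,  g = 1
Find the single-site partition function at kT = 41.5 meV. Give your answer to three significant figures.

Eᵢ/kT = 0.11590, 3.2530, 4.3614.
Z = Σ gᵢe^(−Eᵢ/kT) = 3·e^(−0.11590) + 2·e^(−3.2530) + 1·e^(−4.3614) = 2.6717 + 0.077316 + 0.012761 = 2.7618.

Z = 2.76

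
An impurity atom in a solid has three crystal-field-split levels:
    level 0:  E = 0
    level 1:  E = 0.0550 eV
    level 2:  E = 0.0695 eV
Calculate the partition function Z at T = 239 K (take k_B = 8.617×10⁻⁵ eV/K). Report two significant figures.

Z = 1.1

k_BT = 8.617×10⁻⁵ × 239 K = 0.02059 eV.
Eᵢ/kT = 0, 2.671, 3.375.
Z = Σ e^(−Eᵢ/kT) = e^(−0) + e^(−2.671) + e^(−3.375) = 1.000 + 0.06918 + 0.03422 = 1.103.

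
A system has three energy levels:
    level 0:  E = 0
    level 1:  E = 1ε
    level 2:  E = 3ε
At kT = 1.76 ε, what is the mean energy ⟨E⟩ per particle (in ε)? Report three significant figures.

Eᵢ/kT = 0, 0.56818, 1.7045.
Z = Σ e^(−Eᵢ/kT) = e^(−0) + e^(−0.56818) + e^(−1.7045) = 1.0000 + 0.56656 + 0.18186 = 1.7484.
⟨E⟩ = Σ Eᵢ e^(−Eᵢ/kT) / Z = (0·1.0000 + 1·0.56656 + 3·0.18186) / 1.7484 = 0.636 ε.

0.636 ε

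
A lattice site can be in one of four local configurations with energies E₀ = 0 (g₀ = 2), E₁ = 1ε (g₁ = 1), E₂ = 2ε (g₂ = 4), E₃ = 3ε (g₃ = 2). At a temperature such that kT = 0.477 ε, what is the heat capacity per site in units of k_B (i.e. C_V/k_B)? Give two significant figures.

0.74

Eᵢ/kT = 0, 2.096, 4.193, 6.289.
Z = Σ gᵢe^(−Eᵢ/kT) = 2·e^(−0) + 1·e^(−2.096) + 4·e^(−4.193) + 2·e^(−6.289) = 2.000 + 0.1229 + 0.06040 + 0.003713 = 2.187.
⟨E⟩ = 0.1165 ε, ⟨E²⟩ = 0.1819 ε².
C_V/k_B = (⟨E²⟩ − ⟨E⟩²)/(kT)² = (0.1819 − 0.01357)/0.2275 = 0.74.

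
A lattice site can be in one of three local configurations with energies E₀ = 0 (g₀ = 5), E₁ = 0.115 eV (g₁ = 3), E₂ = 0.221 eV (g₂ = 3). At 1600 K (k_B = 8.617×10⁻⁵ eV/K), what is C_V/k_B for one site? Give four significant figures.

k_BT = 8.617×10⁻⁵ × 1600 K = 0.137872 eV.
Eᵢ/kT = 0, 0.834107, 1.60294.
Z = Σ gᵢe^(−Eᵢ/kT) = 5·e^(−0) + 3·e^(−0.834107) + 3·e^(−1.60294) = 5.00000 + 1.30279 + 0.603911 = 6.90670.
⟨E⟩ = 0.0410160 eV, ⟨E²⟩ = 0.00676517 eV².
C_V/k_B = (⟨E²⟩ − ⟨E⟩²)/(kT)² = (0.00676517 − 0.00168231)/0.0190087 = 0.2674.

0.2674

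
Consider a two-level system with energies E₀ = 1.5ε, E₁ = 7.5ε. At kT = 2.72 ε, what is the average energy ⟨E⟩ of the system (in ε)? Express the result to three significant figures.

Eᵢ/kT = 0.55147, 2.7574.
Z = Σ e^(−Eᵢ/kT) = e^(−0.55147) + e^(−2.7574) = 0.57610 + 0.063457 = 0.63956.
⟨E⟩ = Σ Eᵢ e^(−Eᵢ/kT) / Z = (1.5·0.57610 + 7.5·0.063457) / 0.63956 = 2.10 ε.

2.10 ε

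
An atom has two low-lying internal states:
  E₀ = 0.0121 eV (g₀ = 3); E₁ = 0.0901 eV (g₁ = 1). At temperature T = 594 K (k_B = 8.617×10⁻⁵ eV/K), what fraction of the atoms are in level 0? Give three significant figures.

k_BT = 8.617×10⁻⁵ × 594 K = 0.051185 eV.
Eᵢ/kT = 0.23640, 1.7603.
Z = Σ gᵢe^(−Eᵢ/kT) = 3·e^(−0.23640) + 1·e^(−1.7603) = 2.3684 + 0.17199 = 2.5404.
P₀ = g₀ e^(−E₀/kT) / Z = 2.3684/2.5404 = 0.932.

0.932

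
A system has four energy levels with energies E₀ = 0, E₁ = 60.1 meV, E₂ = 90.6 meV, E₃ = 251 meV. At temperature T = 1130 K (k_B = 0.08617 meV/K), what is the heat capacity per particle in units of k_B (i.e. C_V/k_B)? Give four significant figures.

0.3246

k_BT = 0.08617 × 1130 K = 97.3721 meV.
Eᵢ/kT = 0, 0.617220, 0.930451, 2.57774.
Z = Σ e^(−Eᵢ/kT) = e^(−0) + e^(−0.617220) + e^(−0.930451) + e^(−2.57774) = 1.00000 + 0.539442 + 0.394376 + 0.0759454 = 2.00976.
⟨E⟩ = 43.3948 meV, ⟨E²⟩ = 4960.93 meV².
C_V/k_B = (⟨E²⟩ − ⟨E⟩²)/(kT)² = (4960.93 − 1883.11)/9481.33 = 0.3246.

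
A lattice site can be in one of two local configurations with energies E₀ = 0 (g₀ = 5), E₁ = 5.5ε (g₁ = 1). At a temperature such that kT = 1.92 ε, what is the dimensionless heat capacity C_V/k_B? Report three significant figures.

Eᵢ/kT = 0, 2.8646.
Z = Σ gᵢe^(−Eᵢ/kT) = 5·e^(−0) + 1·e^(−2.8646) = 5.0000 + 0.057006 = 5.0570.
⟨E⟩ = 0.062000 ε, ⟨E²⟩ = 0.34100 ε².
C_V/k_B = (⟨E²⟩ − ⟨E⟩²)/(kT)² = (0.34100 − 0.0038440)/3.6864 = 0.0915.

0.0915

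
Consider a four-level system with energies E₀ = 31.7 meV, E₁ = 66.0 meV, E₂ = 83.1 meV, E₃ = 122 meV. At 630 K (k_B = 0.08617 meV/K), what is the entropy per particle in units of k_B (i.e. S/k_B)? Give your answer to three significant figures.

1.23

k_BT = 0.08617 × 630 K = 54.287 meV.
Eᵢ/kT = 0.58393, 1.2158, 1.5308, 2.2473.
Z = Σ e^(−Eᵢ/kT) = e^(−0.58393) + e^(−1.2158) + e^(−1.5308) + e^(−2.2473) = 0.55770 + 0.29647 + 0.21636 + 0.10568 = 1.1762.
⟨E⟩ = Σ EᵢPᵢ = 57.914 meV.
S/k_B = ln Z + ⟨E⟩/kT = ln(1.1762) + 57.914/54.287 = 0.16229 + 1.0668 = 1.23.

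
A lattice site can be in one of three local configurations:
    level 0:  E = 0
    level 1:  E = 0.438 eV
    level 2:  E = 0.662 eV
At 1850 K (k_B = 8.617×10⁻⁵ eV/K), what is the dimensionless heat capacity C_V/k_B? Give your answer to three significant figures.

k_BT = 8.617×10⁻⁵ × 1850 K = 0.15941 eV.
Eᵢ/kT = 0, 2.7476, 4.1528.
Z = Σ e^(−Eᵢ/kT) = e^(−0) + e^(−2.7476) + e^(−4.1528) = 1.0000 + 0.064081 + 0.015720 = 1.0798.
⟨E⟩ = 0.035631 eV, ⟨E²⟩ = 0.017765 eV².
C_V/k_B = (⟨E²⟩ − ⟨E⟩²)/(kT)² = (0.017765 − 0.0012696)/0.025412 = 0.649.

0.649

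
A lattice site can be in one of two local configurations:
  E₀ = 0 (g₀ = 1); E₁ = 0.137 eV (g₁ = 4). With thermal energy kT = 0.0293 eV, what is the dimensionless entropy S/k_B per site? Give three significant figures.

0.205

Eᵢ/kT = 0, 4.6758.
Z = Σ gᵢe^(−Eᵢ/kT) = 1·e^(−0) + 4·e^(−4.6758) = 1.0000 + 0.037272 = 1.0373.
⟨E⟩ = Σ EᵢPᵢ = 0.0049226 eV.
S/k_B = ln Z + ⟨E⟩/kT = ln(1.0373) + 0.0049226/0.0293 = 0.036621 + 0.16801 = 0.205.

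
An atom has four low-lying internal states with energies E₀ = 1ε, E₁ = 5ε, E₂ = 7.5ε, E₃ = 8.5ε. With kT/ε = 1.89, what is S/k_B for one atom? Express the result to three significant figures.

0.534

Eᵢ/kT = 0.52910, 2.6455, 3.9683, 4.4974.
Z = Σ e^(−Eᵢ/kT) = e^(−0.52910) + e^(−2.6455) + e^(−3.9683) + e^(−4.4974) = 0.58913 + 0.070970 + 0.018906 + 0.011138 = 0.69014.
⟨E⟩ = Σ EᵢPᵢ = 1.7104 ε.
S/k_B = ln Z + ⟨E⟩/kT = ln(0.69014) + 1.7104/1.89 = -0.37086 + 0.90497 = 0.534.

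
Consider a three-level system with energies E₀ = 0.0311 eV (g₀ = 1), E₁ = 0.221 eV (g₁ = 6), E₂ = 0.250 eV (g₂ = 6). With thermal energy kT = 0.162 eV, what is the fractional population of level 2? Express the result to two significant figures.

Eᵢ/kT = 0.1920, 1.364, 1.543.
Z = Σ gᵢe^(−Eᵢ/kT) = 1·e^(−0.1920) + 6·e^(−1.364) + 6·e^(−1.543) = 0.8253 + 1.534 + 1.282 = 3.641.
P₂ = g₂ e^(−E₂/kT) / Z = 1.282/3.641 = 0.35.

0.35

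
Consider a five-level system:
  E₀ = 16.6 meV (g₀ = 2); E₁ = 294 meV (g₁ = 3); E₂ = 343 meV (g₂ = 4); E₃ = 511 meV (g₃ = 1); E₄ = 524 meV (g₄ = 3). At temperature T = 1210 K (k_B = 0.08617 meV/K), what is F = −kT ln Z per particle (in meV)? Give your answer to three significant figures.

k_BT = 0.08617 × 1210 K = 104.27 meV.
Eᵢ/kT = 0.15920, 2.8196, 3.2895, 4.9007, 5.0254.
Z = Σ gᵢe^(−Eᵢ/kT) = 2·e^(−0.15920) + 3·e^(−2.8196) + 4·e^(−3.2895) + 1·e^(−4.9007) + 3·e^(−5.0254) = 1.7057 + 0.17889 + 0.14909 + 0.0074414 + 0.019707 = 2.0608.
F = −kT ln Z = −104.27 × ln(2.0608) = −104.27 × 0.72309 = -75.4 meV.

-75.4 meV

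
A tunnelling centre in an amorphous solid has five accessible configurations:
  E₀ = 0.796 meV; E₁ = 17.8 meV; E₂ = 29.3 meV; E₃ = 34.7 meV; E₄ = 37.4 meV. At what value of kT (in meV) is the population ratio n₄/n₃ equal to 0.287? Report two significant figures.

2.2 meV

n₄/n₃ = exp[−(E₄−E₃)/kT] = 0.287.
⇒ (E₄−E₃)/kT = ln(1/0.287) = ln(3.484) = 1.248.
kT = 2.7 meV / 1.248 = 2.2 meV.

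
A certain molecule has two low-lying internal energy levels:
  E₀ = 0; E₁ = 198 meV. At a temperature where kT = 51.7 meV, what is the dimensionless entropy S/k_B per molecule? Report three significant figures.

0.103

Eᵢ/kT = 0, 3.8298.
Z = Σ e^(−Eᵢ/kT) = e^(−0) + e^(−3.8298) = 1.0000 + 0.021714 = 1.0217.
⟨E⟩ = Σ EᵢPᵢ = 4.2081 meV.
S/k_B = ln Z + ⟨E⟩/kT = ln(1.0217) + 4.2081/51.7 = 0.021468 + 0.081395 = 0.103.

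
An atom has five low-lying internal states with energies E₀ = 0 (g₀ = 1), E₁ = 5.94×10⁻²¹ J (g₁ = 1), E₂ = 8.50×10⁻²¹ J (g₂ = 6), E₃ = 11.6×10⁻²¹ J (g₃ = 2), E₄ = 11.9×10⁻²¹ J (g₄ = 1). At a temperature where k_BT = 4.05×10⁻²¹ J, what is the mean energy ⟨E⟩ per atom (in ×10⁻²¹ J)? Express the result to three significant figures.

4.49 ×10⁻²¹ J

Eᵢ/kT = 0, 1.4667, 2.0988, 2.8642, 2.9383.
Z = Σ gᵢe^(−Eᵢ/kT) = 1·e^(−0) + 1·e^(−1.4667) + 6·e^(−2.0988) + 2·e^(−2.8642) + 1·e^(−2.9383) = 1.0000 + 0.23069 + 0.73562 + 0.11406 + 0.052956 = 2.1333.
⟨E⟩ = Σ Eᵢ gᵢe^(−Eᵢ/kT) / Z = (0·1.0000 + 5.94·0.23069 + 8.50·0.73562 + 11.6·0.11406 + 11.9·0.052956) / 2.1333 = 4.49 ×10⁻²¹ J.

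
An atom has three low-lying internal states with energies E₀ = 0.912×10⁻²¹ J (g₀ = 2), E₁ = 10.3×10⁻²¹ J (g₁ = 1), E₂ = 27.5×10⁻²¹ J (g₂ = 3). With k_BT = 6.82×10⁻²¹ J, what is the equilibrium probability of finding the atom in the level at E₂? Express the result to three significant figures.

Eᵢ/kT = 0.13372, 1.5103, 4.0323.
Z = Σ gᵢe^(−Eᵢ/kT) = 2·e^(−0.13372) + 1·e^(−1.5103) + 3·e^(−4.0323) = 1.7497 + 0.22084 + 0.053200 = 2.0237.
P₂ = g₂ e^(−E₂/kT) / Z = 0.053200/2.0237 = 0.0263.

0.0263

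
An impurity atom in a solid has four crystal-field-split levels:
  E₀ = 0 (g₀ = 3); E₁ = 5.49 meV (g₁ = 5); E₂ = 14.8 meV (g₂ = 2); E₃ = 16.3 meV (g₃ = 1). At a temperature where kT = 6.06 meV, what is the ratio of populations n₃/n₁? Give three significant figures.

0.0336

n₃/n₁ = (g₃/g₁) exp[−(E₃−E₁)/kT] = (1/5) × exp(−(10.81 meV)/(6.06 meV)) = (1/5) × exp(-1.7838) = 0.0336.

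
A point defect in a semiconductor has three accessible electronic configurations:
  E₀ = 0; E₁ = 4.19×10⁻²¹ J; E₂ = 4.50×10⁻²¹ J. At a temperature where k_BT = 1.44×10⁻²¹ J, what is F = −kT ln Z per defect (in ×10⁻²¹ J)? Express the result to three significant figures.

-0.135 ×10⁻²¹ J

Eᵢ/kT = 0, 2.9097, 3.1250.
Z = Σ e^(−Eᵢ/kT) = e^(−0) + e^(−2.9097) + e^(−3.1250) = 1.0000 + 0.054492 + 0.043937 = 1.0984.
F = −kT ln Z = −1.44 × ln(1.0984) = −1.44 × 0.093855 = -0.135 ×10⁻²¹ J.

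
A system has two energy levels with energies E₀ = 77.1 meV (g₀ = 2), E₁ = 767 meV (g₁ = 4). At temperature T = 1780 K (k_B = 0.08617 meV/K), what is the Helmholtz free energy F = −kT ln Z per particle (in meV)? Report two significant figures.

-33 meV

k_BT = 0.08617 × 1780 K = 153.4 meV.
Eᵢ/kT = 0.5026, 5.000.
Z = Σ gᵢe^(−Eᵢ/kT) = 2·e^(−0.5026) + 4·e^(−5.000) = 1.210 + 0.02695 = 1.237.
F = −kT ln Z = −153.4 × ln(1.237) = −153.4 × 0.2127 = -33 meV.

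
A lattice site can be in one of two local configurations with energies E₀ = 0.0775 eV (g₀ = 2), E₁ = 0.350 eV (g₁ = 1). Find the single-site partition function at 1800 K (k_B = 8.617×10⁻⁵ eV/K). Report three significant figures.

Z = 1.32

k_BT = 8.617×10⁻⁵ × 1800 K = 0.15511 eV.
Eᵢ/kT = 0.49965, 2.2565.
Z = Σ gᵢe^(−Eᵢ/kT) = 2·e^(−0.49965) + 1·e^(−2.2565) = 1.2135 + 0.10472 = 1.3182.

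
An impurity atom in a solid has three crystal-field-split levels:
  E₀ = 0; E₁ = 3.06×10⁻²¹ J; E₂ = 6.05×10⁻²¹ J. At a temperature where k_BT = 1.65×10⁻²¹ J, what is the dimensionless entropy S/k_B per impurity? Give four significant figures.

Eᵢ/kT = 0, 1.85455, 3.66667.
Z = Σ e^(−Eᵢ/kT) = e^(−0) + e^(−1.85455) + e^(−3.66667) = 1.00000 + 0.156523 + 0.0255614 = 1.18208.
⟨E⟩ = Σ EᵢPᵢ = 0.536010 ×10⁻²¹ J.
S/k_B = ln Z + ⟨E⟩/kT = ln(1.18208) + 0.536010/1.65 = 0.167276 + 0.324855 = 0.4921.

0.4921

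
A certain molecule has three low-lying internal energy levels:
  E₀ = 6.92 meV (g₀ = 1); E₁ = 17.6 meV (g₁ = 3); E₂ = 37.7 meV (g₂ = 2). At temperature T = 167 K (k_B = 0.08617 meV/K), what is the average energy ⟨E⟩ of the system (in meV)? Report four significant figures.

k_BT = 0.08617 × 167 K = 14.3904 meV.
Eᵢ/kT = 0.480876, 1.22304, 2.61980.
Z = Σ gᵢe^(−Eᵢ/kT) = 1·e^(−0.480876) + 3·e^(−1.22304) + 2·e^(−2.61980) = 0.618242 + 0.883002 + 0.145635 = 1.64688.
⟨E⟩ = Σ Eᵢ gᵢe^(−Eᵢ/kT) / Z = (6.92·0.618242 + 17.6·0.883002 + 37.7·0.145635) / 1.64688 = 15.37 meV.

15.37 meV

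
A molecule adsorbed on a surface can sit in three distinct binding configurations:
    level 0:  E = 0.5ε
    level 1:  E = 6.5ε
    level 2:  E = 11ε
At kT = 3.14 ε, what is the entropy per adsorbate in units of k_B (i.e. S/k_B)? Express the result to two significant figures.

0.51

Eᵢ/kT = 0.1592, 2.070, 3.503.
Z = Σ e^(−Eᵢ/kT) = e^(−0.1592) + e^(−2.070) + e^(−3.503) = 0.8528 + 0.1262 + 0.03011 = 1.009.
⟨E⟩ = Σ EᵢPᵢ = 1.564 ε.
S/k_B = ln Z + ⟨E⟩/kT = ln(1.009) + 1.564/3.14 = 0.008960 + 0.4981 = 0.51.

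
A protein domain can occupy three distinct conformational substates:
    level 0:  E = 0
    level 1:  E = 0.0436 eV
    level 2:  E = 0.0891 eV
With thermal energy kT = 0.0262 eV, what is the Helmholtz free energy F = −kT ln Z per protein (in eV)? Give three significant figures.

Eᵢ/kT = 0, 1.6641, 3.4008.
Z = Σ e^(−Eᵢ/kT) = e^(−0) + e^(−1.6641) + e^(−3.4008) = 1.0000 + 0.18936 + 0.033347 = 1.2227.
F = −kT ln Z = −0.0262 × ln(1.2227) = −0.0262 × 0.20106 = -0.00527 eV.

-0.00527 eV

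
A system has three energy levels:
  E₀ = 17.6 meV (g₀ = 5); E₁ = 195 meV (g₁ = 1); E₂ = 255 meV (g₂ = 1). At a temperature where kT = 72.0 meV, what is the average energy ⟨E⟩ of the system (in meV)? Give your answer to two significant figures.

Eᵢ/kT = 0.2444, 2.708, 3.542.
Z = Σ gᵢe^(−Eᵢ/kT) = 5·e^(−0.2444) + 1·e^(−2.708) + 1·e^(−3.542) = 3.916 + 0.06667 + 0.02896 = 4.012.
⟨E⟩ = Σ Eᵢ gᵢe^(−Eᵢ/kT) / Z = (17.6·3.916 + 195·0.06667 + 255·0.02896) / 4.012 = 22 meV.

22 meV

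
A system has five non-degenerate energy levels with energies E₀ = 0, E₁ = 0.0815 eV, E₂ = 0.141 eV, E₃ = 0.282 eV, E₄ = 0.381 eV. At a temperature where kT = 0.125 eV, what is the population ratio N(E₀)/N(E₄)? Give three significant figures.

21.1

n₀/n₄ = exp[−(E₀−E₄)/kT] = exp(−(-0.381 eV)/(0.125 eV)) = exp(3.0480) = 21.1.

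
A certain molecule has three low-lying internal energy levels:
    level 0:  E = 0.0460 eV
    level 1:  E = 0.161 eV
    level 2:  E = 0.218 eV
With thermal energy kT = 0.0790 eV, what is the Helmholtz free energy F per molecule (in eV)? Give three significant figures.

0.0225 eV

Eᵢ/kT = 0.58228, 2.0380, 2.7595.
Z = Σ e^(−Eᵢ/kT) = e^(−0.58228) + e^(−2.0380) + e^(−2.7595) = 0.55862 + 0.13029 + 0.063323 = 0.75223.
F = −kT ln Z = −0.0790 × ln(0.75223) = −0.0790 × -0.28471 = 0.0225 eV.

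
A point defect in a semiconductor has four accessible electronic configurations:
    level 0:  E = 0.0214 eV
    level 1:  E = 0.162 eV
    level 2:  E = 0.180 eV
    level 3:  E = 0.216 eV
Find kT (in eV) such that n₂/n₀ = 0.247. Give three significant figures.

0.113 eV

n₂/n₀ = exp[−(E₂−E₀)/kT] = 0.247.
⇒ (E₂−E₀)/kT = ln(1/0.247) = ln(4.0486) = 1.3984.
kT = 0.1586 eV / 1.3984 = 0.113 eV.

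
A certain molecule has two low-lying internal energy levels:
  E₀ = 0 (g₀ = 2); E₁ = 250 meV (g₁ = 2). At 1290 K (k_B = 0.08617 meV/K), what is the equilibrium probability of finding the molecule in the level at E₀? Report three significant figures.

k_BT = 0.08617 × 1290 K = 111.16 meV.
Eᵢ/kT = 0, 2.2490.
Z = Σ gᵢe^(−Eᵢ/kT) = 2·e^(−0) + 2·e^(−2.2490) = 2.0000 + 0.21101 = 2.2110.
P₀ = g₀ e^(−E₀/kT) / Z = 2.0000/2.2110 = 0.905.

0.905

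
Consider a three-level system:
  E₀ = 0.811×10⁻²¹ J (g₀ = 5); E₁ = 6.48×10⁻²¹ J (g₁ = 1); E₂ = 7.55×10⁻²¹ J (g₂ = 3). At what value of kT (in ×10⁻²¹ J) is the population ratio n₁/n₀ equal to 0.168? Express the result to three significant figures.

32.5 ×10⁻²¹ J

n₁/n₀ = (g₁/g₀) exp[−(E₁−E₀)/kT] = 0.168.
⇒ (E₁−E₀)/kT = ln((1/5)/0.168) = ln(1.1905) = 0.17437.
kT = 5.669 ×10⁻²¹ J / 0.17437 = 32.5 ×10⁻²¹ J.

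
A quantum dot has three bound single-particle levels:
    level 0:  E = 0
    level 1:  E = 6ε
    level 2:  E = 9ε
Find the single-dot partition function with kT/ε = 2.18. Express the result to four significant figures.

Eᵢ/kT = 0, 2.75229, 4.12844.
Z = Σ e^(−Eᵢ/kT) = e^(−0) + e^(−2.75229) + e^(−4.12844) = 1.00000 + 0.0637816 + 0.0161080 = 1.07989.

Z = 1.080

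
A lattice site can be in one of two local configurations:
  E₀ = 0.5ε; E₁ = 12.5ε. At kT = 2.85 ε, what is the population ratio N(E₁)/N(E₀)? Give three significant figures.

0.0148

n₁/n₀ = exp[−(E₁−E₀)/kT] = exp(−(12.0ε)/(2.85ε)) = exp(-4.2105) = 0.0148.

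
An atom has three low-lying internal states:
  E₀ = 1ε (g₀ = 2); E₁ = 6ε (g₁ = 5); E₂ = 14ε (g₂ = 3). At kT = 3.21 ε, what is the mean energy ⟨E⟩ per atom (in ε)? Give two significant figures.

Eᵢ/kT = 0.3115, 1.869, 4.361.
Z = Σ gᵢe^(−Eᵢ/kT) = 2·e^(−0.3115) + 5·e^(−1.869) + 3·e^(−4.361) = 1.465 + 0.7714 + 0.03830 = 2.275.
⟨E⟩ = Σ Eᵢ gᵢe^(−Eᵢ/kT) / Z = (1·1.465 + 6·0.7714 + 14·0.03830) / 2.275 = 2.9 ε.

2.9 ε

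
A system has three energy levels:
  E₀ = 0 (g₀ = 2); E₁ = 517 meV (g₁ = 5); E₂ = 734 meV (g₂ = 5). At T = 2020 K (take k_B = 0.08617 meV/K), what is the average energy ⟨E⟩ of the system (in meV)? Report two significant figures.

k_BT = 0.08617 × 2020 K = 174.1 meV.
Eᵢ/kT = 0, 2.970, 4.216.
Z = Σ gᵢe^(−Eᵢ/kT) = 2·e^(−0) + 5·e^(−2.970) + 5·e^(−4.216) = 2.000 + 0.2565 + 0.07379 = 2.330.
⟨E⟩ = Σ Eᵢ gᵢe^(−Eᵢ/kT) / Z = (0·2.000 + 517·0.2565 + 734·0.07379) / 2.330 = 80 meV.

80 meV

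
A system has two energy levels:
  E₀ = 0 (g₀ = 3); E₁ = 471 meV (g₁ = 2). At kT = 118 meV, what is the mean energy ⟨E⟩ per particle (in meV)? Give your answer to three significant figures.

5.73 meV

Eᵢ/kT = 0, 3.9915.
Z = Σ gᵢe^(−Eᵢ/kT) = 3·e^(−0) + 2·e^(−3.9915) = 3.0000 + 0.036944 = 3.0369.
⟨E⟩ = Σ Eᵢ gᵢe^(−Eᵢ/kT) / Z = (0·3.0000 + 471·0.036944) / 3.0369 = 5.73 meV.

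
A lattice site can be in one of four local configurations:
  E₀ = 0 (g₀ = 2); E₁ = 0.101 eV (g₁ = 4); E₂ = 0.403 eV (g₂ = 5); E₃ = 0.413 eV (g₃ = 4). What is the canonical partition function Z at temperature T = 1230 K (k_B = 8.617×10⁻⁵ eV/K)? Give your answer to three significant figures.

k_BT = 8.617×10⁻⁵ × 1230 K = 0.10599 eV.
Eᵢ/kT = 0, 0.95292, 3.8022, 3.8966.
Z = Σ gᵢe^(−Eᵢ/kT) = 2·e^(−0) + 4·e^(−0.95292) + 5·e^(−3.8022) + 4·e^(−3.8966) = 2.0000 + 1.5425 + 0.11161 + 0.081243 = 3.7354.

Z = 3.74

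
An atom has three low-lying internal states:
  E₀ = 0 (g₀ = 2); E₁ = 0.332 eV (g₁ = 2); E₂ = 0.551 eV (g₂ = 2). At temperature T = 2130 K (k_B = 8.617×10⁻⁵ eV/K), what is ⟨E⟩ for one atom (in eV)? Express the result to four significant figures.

k_BT = 8.617×10⁻⁵ × 2130 K = 0.183542 eV.
Eᵢ/kT = 0, 1.80885, 3.00204.
Z = Σ gᵢe^(−Eᵢ/kT) = 2·e^(−0) + 2·e^(−1.80885) + 2·e^(−3.00204) = 2.00000 + 0.327685 + 0.0993712 = 2.42706.
⟨E⟩ = Σ Eᵢ gᵢe^(−Eᵢ/kT) / Z = (0·2.00000 + 0.332·0.327685 + 0.551·0.0993712) / 2.42706 = 0.06738 eV.

0.06738 eV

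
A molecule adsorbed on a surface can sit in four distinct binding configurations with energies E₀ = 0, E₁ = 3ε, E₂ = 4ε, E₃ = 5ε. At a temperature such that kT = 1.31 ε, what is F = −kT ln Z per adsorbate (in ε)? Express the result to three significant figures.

-0.206 ε

Eᵢ/kT = 0, 2.2901, 3.0534, 3.8168.
Z = Σ e^(−Eᵢ/kT) = e^(−0) + e^(−2.2901) + e^(−3.0534) + e^(−3.8168) = 1.0000 + 0.10126 + 0.047198 + 0.021998 = 1.1705.
F = −kT ln Z = −1.31 × ln(1.1705) = −1.31 × 0.15743 = -0.206 ε.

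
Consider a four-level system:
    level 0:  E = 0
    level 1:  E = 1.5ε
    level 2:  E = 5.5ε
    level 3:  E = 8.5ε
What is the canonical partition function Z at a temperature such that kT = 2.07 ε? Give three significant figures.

Z = 1.57

Eᵢ/kT = 0, 0.72464, 2.6570, 4.1063.
Z = Σ e^(−Eᵢ/kT) = e^(−0) + e^(−0.72464) + e^(−2.6570) + e^(−4.1063) = 1.0000 + 0.48450 + 0.070158 + 0.016469 = 1.5711.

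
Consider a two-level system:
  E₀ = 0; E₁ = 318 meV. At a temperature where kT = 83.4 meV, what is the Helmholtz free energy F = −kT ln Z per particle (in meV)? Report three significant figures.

-1.82 meV

Eᵢ/kT = 0, 3.8129.
Z = Σ e^(−Eᵢ/kT) = e^(−0) + e^(−3.8129) = 1.0000 + 0.022084 = 1.0221.
F = −kT ln Z = −83.4 × ln(1.0221) = −83.4 × 0.021859 = -1.82 meV.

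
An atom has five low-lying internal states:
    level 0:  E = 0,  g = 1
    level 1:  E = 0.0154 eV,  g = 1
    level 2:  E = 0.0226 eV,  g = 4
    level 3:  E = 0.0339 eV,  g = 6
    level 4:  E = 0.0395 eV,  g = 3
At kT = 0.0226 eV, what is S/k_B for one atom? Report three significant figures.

Eᵢ/kT = 0, 0.68142, 1.0000, 1.5000, 1.7478.
Z = Σ gᵢe^(−Eᵢ/kT) = 1·e^(−0) + 1·e^(−0.68142) + 4·e^(−1.0000) + 6·e^(−1.5000) + 3·e^(−1.7478) = 1.0000 + 0.50590 + 1.4715 + 1.3388 + 0.52247 = 4.8387.
⟨E⟩ = Σ EᵢPᵢ = 0.022128 eV.
S/k_B = ln Z + ⟨E⟩/kT = ln(4.8387) + 0.022128/0.0226 = 1.5766 + 0.97912 = 2.56.

2.56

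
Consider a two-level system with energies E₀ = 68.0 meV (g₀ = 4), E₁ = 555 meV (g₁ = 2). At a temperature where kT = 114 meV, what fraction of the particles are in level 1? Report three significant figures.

0.00693

Eᵢ/kT = 0.59649, 4.8684.
Z = Σ gᵢe^(−Eᵢ/kT) = 4·e^(−0.59649) + 2·e^(−4.8684) = 2.2030 + 0.015371 = 2.2184.
P₁ = g₁ e^(−E₁/kT) / Z = 0.015371/2.2184 = 0.00693.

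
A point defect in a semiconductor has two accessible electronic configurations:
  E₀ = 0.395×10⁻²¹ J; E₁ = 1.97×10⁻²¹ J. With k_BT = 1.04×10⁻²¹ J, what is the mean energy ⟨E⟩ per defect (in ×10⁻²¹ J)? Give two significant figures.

0.68 ×10⁻²¹ J

Eᵢ/kT = 0.3798, 1.894.
Z = Σ e^(−Eᵢ/kT) = e^(−0.3798) + e^(−1.894) = 0.6840 + 0.1505 = 0.8345.
⟨E⟩ = Σ Eᵢ e^(−Eᵢ/kT) / Z = (0.395·0.6840 + 1.97·0.1505) / 0.8345 = 0.68 ×10⁻²¹ J.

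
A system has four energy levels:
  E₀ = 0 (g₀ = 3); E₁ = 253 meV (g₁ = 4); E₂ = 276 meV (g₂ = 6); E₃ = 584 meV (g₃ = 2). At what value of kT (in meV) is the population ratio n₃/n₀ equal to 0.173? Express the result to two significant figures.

430 meV

n₃/n₀ = (g₃/g₀) exp[−(E₃−E₀)/kT] = 0.173.
⇒ (E₃−E₀)/kT = ln((2/3)/0.173) = ln(3.854) = 1.349.
kT = 584 meV / 1.349 = 430 meV.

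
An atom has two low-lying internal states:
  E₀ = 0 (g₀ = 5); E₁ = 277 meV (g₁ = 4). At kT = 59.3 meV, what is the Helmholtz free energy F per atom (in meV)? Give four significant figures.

Eᵢ/kT = 0, 4.67116.
Z = Σ gᵢe^(−Eᵢ/kT) = 5·e^(−0) + 4·e^(−4.67116) = 5.00000 + 0.0374456 = 5.03745.
F = −kT ln Z = −59.3 × ln(5.03745) = −59.3 × 1.61690 = -95.88 meV.

-95.88 meV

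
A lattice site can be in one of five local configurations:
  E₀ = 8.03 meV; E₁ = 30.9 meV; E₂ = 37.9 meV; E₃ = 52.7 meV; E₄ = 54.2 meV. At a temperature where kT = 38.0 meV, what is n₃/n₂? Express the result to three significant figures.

n₃/n₂ = exp[−(E₃−E₂)/kT] = exp(−(14.8 meV)/(38.0 meV)) = exp(-0.38947) = 0.677.

0.677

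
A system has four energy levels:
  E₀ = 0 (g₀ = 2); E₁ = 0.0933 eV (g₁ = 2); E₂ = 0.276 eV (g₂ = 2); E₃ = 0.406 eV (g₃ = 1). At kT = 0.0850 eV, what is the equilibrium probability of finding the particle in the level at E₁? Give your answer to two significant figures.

Eᵢ/kT = 0, 1.098, 3.247, 4.776.
Z = Σ gᵢe^(−Eᵢ/kT) = 2·e^(−0) + 2·e^(−1.098) + 2·e^(−3.247) + 1·e^(−4.776) = 2.000 + 0.6671 + 0.07778 + 0.008430 = 2.753.
P₁ = g₁ e^(−E₁/kT) / Z = 0.6671/2.753 = 0.24.

0.24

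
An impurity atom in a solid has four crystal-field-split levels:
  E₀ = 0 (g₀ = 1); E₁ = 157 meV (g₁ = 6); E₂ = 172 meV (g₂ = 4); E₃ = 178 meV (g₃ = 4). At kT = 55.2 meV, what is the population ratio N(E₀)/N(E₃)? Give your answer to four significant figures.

n₀/n₃ = (g₀/g₃) exp[−(E₀−E₃)/kT] = (1/4) × exp(−(-178 meV)/(55.2 meV)) = (1/4) × exp(3.22464) = 6.286.

6.286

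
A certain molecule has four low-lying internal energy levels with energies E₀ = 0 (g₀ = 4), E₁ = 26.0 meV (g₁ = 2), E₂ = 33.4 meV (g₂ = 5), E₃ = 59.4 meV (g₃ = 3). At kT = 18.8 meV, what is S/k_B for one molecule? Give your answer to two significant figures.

2.2

Eᵢ/kT = 0, 1.383, 1.777, 3.160.
Z = Σ gᵢe^(−Eᵢ/kT) = 4·e^(−0) + 2·e^(−1.383) + 5·e^(−1.777) + 3·e^(−3.160) = 4.000 + 0.5016 + 0.8457 + 0.1273 = 5.475.
⟨E⟩ = Σ EᵢPᵢ = 8.922 meV.
S/k_B = ln Z + ⟨E⟩/kT = ln(5.475) + 8.922/18.8 = 1.700 + 0.4746 = 2.2.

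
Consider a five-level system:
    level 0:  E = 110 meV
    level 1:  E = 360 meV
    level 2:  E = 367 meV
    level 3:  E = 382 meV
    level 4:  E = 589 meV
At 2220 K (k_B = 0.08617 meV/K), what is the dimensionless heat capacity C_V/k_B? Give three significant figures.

0.587

k_BT = 0.08617 × 2220 K = 191.30 meV.
Eᵢ/kT = 0.57501, 1.8819, 1.9185, 1.9969, 3.0789.
Z = Σ e^(−Eᵢ/kT) = e^(−0.57501) + e^(−1.8819) + e^(−1.9185) + e^(−1.9969) + e^(−3.0789) = 0.56270 + 0.15230 + 0.14683 + 0.13576 + 0.046010 = 1.0436.
⟨E⟩ = 239.15 meV, ⟨E²⟩ = 78666 meV².
C_V/k_B = (⟨E²⟩ − ⟨E⟩²)/(kT)² = (78666 − 57193)/36596 = 0.587.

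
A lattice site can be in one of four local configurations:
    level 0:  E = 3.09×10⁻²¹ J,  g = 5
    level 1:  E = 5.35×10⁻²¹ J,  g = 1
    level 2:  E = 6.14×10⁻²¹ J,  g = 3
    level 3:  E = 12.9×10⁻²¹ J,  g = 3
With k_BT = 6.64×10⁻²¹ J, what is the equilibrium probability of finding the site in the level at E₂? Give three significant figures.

0.229

Eᵢ/kT = 0.46536, 0.80572, 0.92470, 1.9428.
Z = Σ gᵢe^(−Eᵢ/kT) = 5·e^(−0.46536) + 1·e^(−0.80572) + 3·e^(−0.92470) + 3·e^(−1.9428) = 3.1395 + 0.44677 + 1.1900 + 0.42991 = 5.2062.
P₂ = g₂ e^(−E₂/kT) / Z = 1.1900/5.2062 = 0.229.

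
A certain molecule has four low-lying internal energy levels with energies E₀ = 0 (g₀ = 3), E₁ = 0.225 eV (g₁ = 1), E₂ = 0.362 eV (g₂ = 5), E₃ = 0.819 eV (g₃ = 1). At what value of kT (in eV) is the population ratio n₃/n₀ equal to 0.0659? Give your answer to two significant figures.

n₃/n₀ = (g₃/g₀) exp[−(E₃−E₀)/kT] = 0.0659.
⇒ (E₃−E₀)/kT = ln((1/3)/0.0659) = ln(5.058) = 1.621.
kT = 0.819 eV / 1.621 = 0.51 eV.

0.51 eV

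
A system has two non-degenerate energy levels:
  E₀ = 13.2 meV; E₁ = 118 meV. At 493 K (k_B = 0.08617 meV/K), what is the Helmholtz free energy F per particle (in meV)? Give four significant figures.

k_BT = 0.08617 × 493 K = 42.4818 meV.
Eᵢ/kT = 0.310721, 2.77766.
Z = Σ e^(−Eᵢ/kT) = e^(−0.310721) + e^(−2.77766) = 0.732918 + 0.0621838 = 0.795102.
F = −kT ln Z = −42.4818 × ln(0.795102) = −42.4818 × -0.229285 = 9.740 meV.

9.740 meV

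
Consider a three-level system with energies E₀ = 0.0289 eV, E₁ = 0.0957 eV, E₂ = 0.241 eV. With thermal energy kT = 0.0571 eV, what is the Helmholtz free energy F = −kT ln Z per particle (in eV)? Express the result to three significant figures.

0.0124 eV

Eᵢ/kT = 0.50613, 1.6760, 4.2207.
Z = Σ e^(−Eᵢ/kT) = e^(−0.50613) + e^(−1.6760) + e^(−4.2207) = 0.60282 + 0.18712 + 0.014688 = 0.80463.
F = −kT ln Z = −0.0571 × ln(0.80463) = −0.0571 × -0.21737 = 0.0124 eV.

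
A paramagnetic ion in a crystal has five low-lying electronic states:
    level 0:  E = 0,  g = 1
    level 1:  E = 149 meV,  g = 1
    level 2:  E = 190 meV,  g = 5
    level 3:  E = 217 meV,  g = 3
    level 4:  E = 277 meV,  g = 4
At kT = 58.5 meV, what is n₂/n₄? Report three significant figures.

n₂/n₄ = (g₂/g₄) exp[−(E₂−E₄)/kT] = (5/4) × exp(−(-87 meV)/(58.5 meV)) = (5/4) × exp(1.4872) = 5.53.

5.53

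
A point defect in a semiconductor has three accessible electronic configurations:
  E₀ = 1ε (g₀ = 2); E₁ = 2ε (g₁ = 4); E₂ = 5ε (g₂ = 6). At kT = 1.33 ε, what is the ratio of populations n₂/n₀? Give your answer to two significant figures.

n₂/n₀ = (g₂/g₀) exp[−(E₂−E₀)/kT] = (6/2) × exp(−(4ε)/(1.33ε)) = (6/2) × exp(-3.008) = 0.15.

0.15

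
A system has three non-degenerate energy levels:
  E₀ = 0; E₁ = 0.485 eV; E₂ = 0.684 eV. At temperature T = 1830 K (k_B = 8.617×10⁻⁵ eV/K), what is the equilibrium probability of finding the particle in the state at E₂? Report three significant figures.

0.0123

k_BT = 8.617×10⁻⁵ × 1830 K = 0.15769 eV.
Eᵢ/kT = 0, 3.0757, 4.3376.
Z = Σ e^(−Eᵢ/kT) = e^(−0) + e^(−3.0757) + e^(−4.3376) = 1.0000 + 0.046157 + 0.013068 = 1.0592.
P₂ = e^(−E₂/kT) / Z = 0.013068/1.0592 = 0.0123.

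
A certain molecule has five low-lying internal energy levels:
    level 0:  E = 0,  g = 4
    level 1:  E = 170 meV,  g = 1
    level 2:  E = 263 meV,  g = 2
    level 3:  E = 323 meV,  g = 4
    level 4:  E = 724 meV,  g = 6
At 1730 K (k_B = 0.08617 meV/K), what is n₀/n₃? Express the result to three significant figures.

8.73

k_BT = 0.08617 × 1730 K = 149.07 meV.
n₀/n₃ = (g₀/g₃) exp[−(E₀−E₃)/kT] = (4/4) × exp(−(-323 meV)/(149.07 meV)) = (4/4) × exp(2.1668) = 8.73.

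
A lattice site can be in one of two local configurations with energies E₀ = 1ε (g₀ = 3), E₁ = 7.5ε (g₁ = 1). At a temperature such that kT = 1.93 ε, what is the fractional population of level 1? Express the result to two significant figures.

0.011

Eᵢ/kT = 0.5181, 3.886.
Z = Σ gᵢe^(−Eᵢ/kT) = 3·e^(−0.5181) + 1·e^(−3.886) = 1.787 + 0.02053 = 1.808.
P₁ = g₁ e^(−E₁/kT) / Z = 0.02053/1.808 = 0.011.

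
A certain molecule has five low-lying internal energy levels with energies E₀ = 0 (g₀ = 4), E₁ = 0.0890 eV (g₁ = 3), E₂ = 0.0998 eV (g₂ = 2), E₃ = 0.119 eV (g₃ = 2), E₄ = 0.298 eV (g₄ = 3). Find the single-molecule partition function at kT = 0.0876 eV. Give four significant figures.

Eᵢ/kT = 0, 1.01598, 1.13927, 1.35845, 3.40183.
Z = Σ gᵢe^(−Eᵢ/kT) = 4·e^(−0) + 3·e^(−1.01598) + 2·e^(−1.13927) + 2·e^(−1.35845) + 3·e^(−3.40183) = 4.00000 + 1.08614 + 0.640105 + 0.514118 + 0.0999368 = 6.34030.

Z = 6.340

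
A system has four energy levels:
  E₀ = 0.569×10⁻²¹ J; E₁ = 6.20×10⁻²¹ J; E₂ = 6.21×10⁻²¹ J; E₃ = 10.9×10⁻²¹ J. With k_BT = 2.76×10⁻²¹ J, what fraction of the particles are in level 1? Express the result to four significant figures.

0.1013

Eᵢ/kT = 0.206159, 2.24638, 2.25000, 3.94928.
Z = Σ e^(−Eᵢ/kT) = e^(−0.206159) + e^(−2.24638) + e^(−2.25000) + e^(−3.94928) = 0.813704 + 0.105781 + 0.105399 + 0.0192686 = 1.04415.
P₁ = e^(−E₁/kT) / Z = 0.105781/1.04415 = 0.1013.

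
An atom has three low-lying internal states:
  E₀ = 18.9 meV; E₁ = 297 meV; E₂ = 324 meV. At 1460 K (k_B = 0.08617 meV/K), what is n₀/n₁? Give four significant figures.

9.120

k_BT = 0.08617 × 1460 K = 125.808 meV.
n₀/n₁ = exp[−(E₀−E₁)/kT] = exp(−(-278.1 meV)/(125.808 meV)) = exp(2.21051) = 9.120.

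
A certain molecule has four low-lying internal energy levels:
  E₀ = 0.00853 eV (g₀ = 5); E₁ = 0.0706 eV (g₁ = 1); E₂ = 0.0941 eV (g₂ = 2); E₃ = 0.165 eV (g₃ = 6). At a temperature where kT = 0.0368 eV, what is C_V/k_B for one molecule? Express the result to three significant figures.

Eᵢ/kT = 0.23179, 1.9185, 2.5571, 4.4837.
Z = Σ gᵢe^(−Eᵢ/kT) = 5·e^(−0.23179) + 1·e^(−1.9185) + 2·e^(−2.5571) + 6·e^(−4.4837) = 3.9656 + 0.14683 + 0.15506 + 0.067749 = 4.3352.
⟨E⟩ = 0.016138 eV, ⟨E²⟩ = 0.00097755 eV².
C_V/k_B = (⟨E²⟩ − ⟨E⟩²)/(kT)² = (0.00097755 − 0.00026044)/0.0013542 = 0.530.

0.530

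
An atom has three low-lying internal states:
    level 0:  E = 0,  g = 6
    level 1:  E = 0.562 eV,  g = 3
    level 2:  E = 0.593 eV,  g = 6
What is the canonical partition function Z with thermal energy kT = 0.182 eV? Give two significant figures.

Eᵢ/kT = 0, 3.088, 3.258.
Z = Σ gᵢe^(−Eᵢ/kT) = 6·e^(−0) + 3·e^(−3.088) + 6·e^(−3.258) = 6.000 + 0.1368 + 0.2308 = 6.368.

Z = 6.4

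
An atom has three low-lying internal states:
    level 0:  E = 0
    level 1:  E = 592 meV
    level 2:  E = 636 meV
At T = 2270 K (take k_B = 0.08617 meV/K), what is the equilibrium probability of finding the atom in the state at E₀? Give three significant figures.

0.920

k_BT = 0.08617 × 2270 K = 195.61 meV.
Eᵢ/kT = 0, 3.0264, 3.2514.
Z = Σ e^(−Eᵢ/kT) = e^(−0) + e^(−3.0264) + e^(−3.2514) = 1.0000 + 0.048490 + 0.038720 = 1.0872.
P₀ = e^(−E₀/kT) / Z = 1.0000/1.0872 = 0.920.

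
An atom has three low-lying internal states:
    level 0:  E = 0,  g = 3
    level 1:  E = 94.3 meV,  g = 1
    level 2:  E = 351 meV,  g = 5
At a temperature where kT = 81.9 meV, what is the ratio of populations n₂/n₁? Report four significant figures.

n₂/n₁ = (g₂/g₁) exp[−(E₂−E₁)/kT] = (5/1) × exp(−(256.7 meV)/(81.9 meV)) = (5/1) × exp(-3.13431) = 0.2176.

0.2176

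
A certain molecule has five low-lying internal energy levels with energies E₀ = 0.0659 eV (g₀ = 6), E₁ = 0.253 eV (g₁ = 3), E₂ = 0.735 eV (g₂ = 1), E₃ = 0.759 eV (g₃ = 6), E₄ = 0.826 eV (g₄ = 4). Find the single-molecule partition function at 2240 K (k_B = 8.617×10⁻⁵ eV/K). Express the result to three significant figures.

Z = 5.27

k_BT = 8.617×10⁻⁵ × 2240 K = 0.19302 eV.
Eᵢ/kT = 0.34142, 1.3107, 3.8079, 3.9322, 4.2793.
Z = Σ gᵢe^(−Eᵢ/kT) = 6·e^(−0.34142) + 3·e^(−1.3107) + 1·e^(−3.8079) + 6·e^(−3.9322) + 4·e^(−4.2793) = 4.2646 + 0.80889 + 0.022195 + 0.11760 + 0.055409 = 5.2687.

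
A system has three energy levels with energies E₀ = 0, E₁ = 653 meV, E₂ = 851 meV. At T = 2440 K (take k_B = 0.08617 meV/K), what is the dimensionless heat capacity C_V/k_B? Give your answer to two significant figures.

0.64

k_BT = 0.08617 × 2440 K = 210.3 meV.
Eᵢ/kT = 0, 3.105, 4.047.
Z = Σ e^(−Eᵢ/kT) = e^(−0) + e^(−3.105) + e^(−4.047) = 1.000 + 0.04482 + 0.01747 = 1.062.
⟨E⟩ = 41.56 meV, ⟨E²⟩ = 29910 meV².
C_V/k_B = (⟨E²⟩ − ⟨E⟩²)/(kT)² = (29910 − 1727)/44230 = 0.64.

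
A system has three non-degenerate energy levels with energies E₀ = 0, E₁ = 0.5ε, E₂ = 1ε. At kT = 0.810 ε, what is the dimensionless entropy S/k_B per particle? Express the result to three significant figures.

0.983

Eᵢ/kT = 0, 0.61728, 1.2346.
Z = Σ e^(−Eᵢ/kT) = e^(−0) + e^(−0.61728) + e^(−1.2346) = 1.0000 + 0.53941 + 0.29095 = 1.8304.
⟨E⟩ = Σ EᵢPᵢ = 0.30630 ε.
S/k_B = ln Z + ⟨E⟩/kT = ln(1.8304) + 0.30630/0.810 = 0.60453 + 0.37815 = 0.983.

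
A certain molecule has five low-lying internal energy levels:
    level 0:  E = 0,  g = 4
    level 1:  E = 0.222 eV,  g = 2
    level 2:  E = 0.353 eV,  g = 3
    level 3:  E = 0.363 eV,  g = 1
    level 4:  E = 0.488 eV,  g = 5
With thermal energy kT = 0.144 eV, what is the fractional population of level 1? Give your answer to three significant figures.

0.0867

Eᵢ/kT = 0, 1.5417, 2.4514, 2.5208, 3.3889.
Z = Σ gᵢe^(−Eᵢ/kT) = 4·e^(−0) + 2·e^(−1.5417) + 3·e^(−2.4514) + 1·e^(−2.5208) + 5·e^(−3.3889) = 4.0000 + 0.42803 + 0.25852 + 0.080395 + 0.16873 = 4.9357.
P₁ = g₁ e^(−E₁/kT) / Z = 0.42803/4.9357 = 0.0867.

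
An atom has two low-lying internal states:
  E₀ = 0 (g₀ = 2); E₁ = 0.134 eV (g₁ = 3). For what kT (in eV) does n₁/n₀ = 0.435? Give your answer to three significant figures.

0.108 eV

n₁/n₀ = (g₁/g₀) exp[−(E₁−E₀)/kT] = 0.435.
⇒ (E₁−E₀)/kT = ln((3/2)/0.435) = ln(3.4483) = 1.2379.
kT = 0.134 eV / 1.2379 = 0.108 eV.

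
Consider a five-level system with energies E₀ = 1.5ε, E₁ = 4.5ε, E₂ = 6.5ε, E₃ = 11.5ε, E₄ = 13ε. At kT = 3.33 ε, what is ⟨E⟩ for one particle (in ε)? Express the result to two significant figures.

3.4 ε

Eᵢ/kT = 0.4505, 1.351, 1.952, 3.453, 3.904.
Z = Σ e^(−Eᵢ/kT) = e^(−0.4505) + e^(−1.351) + e^(−1.952) + e^(−3.453) + e^(−3.904) = 0.6373 + 0.2590 + 0.1420 + 0.03165 + 0.02016 = 1.090.
⟨E⟩ = Σ Eᵢ e^(−Eᵢ/kT) / Z = (1.5·0.6373 + 4.5·0.2590 + 6.5·0.1420 + 11.5·0.03165 + 13·0.02016) / 1.090 = 3.4 ε.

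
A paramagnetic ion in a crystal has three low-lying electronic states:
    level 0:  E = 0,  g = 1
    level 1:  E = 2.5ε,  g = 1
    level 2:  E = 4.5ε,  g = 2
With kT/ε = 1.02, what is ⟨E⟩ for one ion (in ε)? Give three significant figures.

Eᵢ/kT = 0, 2.4510, 4.4118.
Z = Σ gᵢe^(−Eᵢ/kT) = 1·e^(−0) + 1·e^(−2.4510) + 2·e^(−4.4118) = 1.0000 + 0.086207 + 0.024267 = 1.1105.
⟨E⟩ = Σ Eᵢ gᵢe^(−Eᵢ/kT) / Z = (0·1.0000 + 2.5·0.086207 + 4.5·0.024267) / 1.1105 = 0.292 ε.

0.292 ε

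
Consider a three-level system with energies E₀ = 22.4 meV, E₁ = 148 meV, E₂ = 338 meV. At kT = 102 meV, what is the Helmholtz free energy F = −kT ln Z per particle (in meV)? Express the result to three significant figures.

-7.24 meV

Eᵢ/kT = 0.21961, 1.4510, 3.3137.
Z = Σ e^(−Eᵢ/kT) = e^(−0.21961) + e^(−1.4510) + e^(−3.3137) = 0.80283 + 0.23434 + 0.036381 = 1.0736.
F = −kT ln Z = −102 × ln(1.0736) = −102 × 0.071017 = -7.24 meV.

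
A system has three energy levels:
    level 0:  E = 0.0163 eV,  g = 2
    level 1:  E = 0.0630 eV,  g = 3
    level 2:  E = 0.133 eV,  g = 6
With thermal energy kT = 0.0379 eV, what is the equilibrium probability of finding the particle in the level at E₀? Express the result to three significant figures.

Eᵢ/kT = 0.43008, 1.6623, 3.5092.
Z = Σ gᵢe^(−Eᵢ/kT) = 2·e^(−0.43008) + 3·e^(−1.6623) + 6·e^(−3.5092) = 1.3009 + 0.56911 + 0.17953 = 2.0495.
P₀ = g₀ e^(−E₀/kT) / Z = 1.3009/2.0495 = 0.635.

0.635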